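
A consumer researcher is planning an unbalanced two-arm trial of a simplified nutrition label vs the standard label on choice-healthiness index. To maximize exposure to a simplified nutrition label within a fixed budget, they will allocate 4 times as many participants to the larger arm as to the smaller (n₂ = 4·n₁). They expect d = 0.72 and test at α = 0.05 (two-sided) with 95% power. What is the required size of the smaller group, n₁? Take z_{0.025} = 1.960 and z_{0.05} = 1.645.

n₁ = 32

With allocation ratio k = n₂/n₁ = 4, Var(x̄₁−x̄₂) = σ²(1/n₁ + 1/(k·n₁)) = σ²·(k+1)/(k·n₁).
So n₁ = (1 + 1/k)·((z_{α/2} + z_β)/d)² = 1.250 × (3.605/0.72)².
n₁ = 1.250 × 25.07 = 31.3.
Round up: n₁ = 32, giving n₂ = 4 × 32 = 128.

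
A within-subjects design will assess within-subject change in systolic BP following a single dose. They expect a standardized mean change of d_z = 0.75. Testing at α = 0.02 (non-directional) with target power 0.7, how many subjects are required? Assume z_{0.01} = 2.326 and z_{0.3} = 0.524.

n = 15 pairs

For a paired (one-sample on differences) test: n = ((z_{α/2} + z_β) / d)².
z_{α/2} + z_β = 2.326 + 0.524 = 2.850.
n = (2.850 / 0.75)² = 3.800² = 14.44.
Round up.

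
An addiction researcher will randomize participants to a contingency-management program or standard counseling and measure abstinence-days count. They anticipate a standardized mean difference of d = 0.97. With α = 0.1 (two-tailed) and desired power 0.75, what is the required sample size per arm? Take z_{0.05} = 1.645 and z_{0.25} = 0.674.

For two independent groups with equal n: n = 2·((z_{α/2} + z_β) / d)².
z_{α/2} + z_β = 1.645 + 0.674 = 2.319.
n = 2 × (2.319 / 0.97)² = 2 × 2.391² = 2 × 5.72 = 11.4.
Round up to the next whole participant.

n = 12 per group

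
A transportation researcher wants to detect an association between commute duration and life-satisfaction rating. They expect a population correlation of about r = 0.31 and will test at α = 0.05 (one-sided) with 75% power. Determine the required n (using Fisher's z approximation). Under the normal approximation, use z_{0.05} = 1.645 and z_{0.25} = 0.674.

n = 56

Fisher's z: C = ½·ln((1+r)/(1−r)) = ½·ln(1.8986) = 0.3205.
n = ((z_{α} + z_β)/C)² + 3.
(1.645 + 0.674) / 0.3205 = 2.319 / 0.3205 = 7.236.
n = 7.236² + 3 = 52.35 + 3 = 55.4.
Round up.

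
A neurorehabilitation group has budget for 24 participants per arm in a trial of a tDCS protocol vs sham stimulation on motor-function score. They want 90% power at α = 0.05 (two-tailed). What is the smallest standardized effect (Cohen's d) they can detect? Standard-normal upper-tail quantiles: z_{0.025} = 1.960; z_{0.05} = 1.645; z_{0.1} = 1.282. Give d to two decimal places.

d_min ≈ 0.94

For two independent groups of n = 24 each: d_min = (z_{α/2} + z_β)·√(2/n).
z-sum = 1.960 + 1.282 = 3.242.
d_min = 3.242 × √(2/24) = 3.242 × 0.2887 = 0.936.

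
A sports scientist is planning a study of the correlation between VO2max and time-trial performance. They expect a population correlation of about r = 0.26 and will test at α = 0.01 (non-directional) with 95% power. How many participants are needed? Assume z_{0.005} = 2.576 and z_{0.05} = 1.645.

Fisher's z: C = ½·ln((1+r)/(1−r)) = ½·ln(1.7027) = 0.2661.
n = ((z_{α/2} + z_β)/C)² + 3.
(2.576 + 1.645) / 0.2661 = 4.221 / 0.2661 = 15.862.
n = 15.862² + 3 = 251.62 + 3 = 254.6.
Round up.

n = 255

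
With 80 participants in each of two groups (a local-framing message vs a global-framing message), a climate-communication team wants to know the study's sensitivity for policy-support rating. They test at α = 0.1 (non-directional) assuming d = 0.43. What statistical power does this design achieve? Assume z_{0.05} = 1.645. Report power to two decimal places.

For two equal groups, power = Φ(d·√(n/2) − z_{α/2}).
d·√(n/2) = 0.43 × √(80/2) = 0.43 × 6.325 = 2.720.
z_β = 2.720 − 1.645 = 1.075.
Power = Φ(1.075) = 0.859.

power ≈ 0.86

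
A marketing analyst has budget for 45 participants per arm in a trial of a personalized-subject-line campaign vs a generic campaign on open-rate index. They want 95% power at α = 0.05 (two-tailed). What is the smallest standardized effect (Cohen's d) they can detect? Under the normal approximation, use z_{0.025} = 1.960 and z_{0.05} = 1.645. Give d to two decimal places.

d_min ≈ 0.76

For two independent groups of n = 45 each: d_min = (z_{α/2} + z_β)·√(2/n).
z-sum = 1.960 + 1.645 = 3.605.
d_min = 3.605 × √(2/45) = 3.605 × 0.2108 = 0.760.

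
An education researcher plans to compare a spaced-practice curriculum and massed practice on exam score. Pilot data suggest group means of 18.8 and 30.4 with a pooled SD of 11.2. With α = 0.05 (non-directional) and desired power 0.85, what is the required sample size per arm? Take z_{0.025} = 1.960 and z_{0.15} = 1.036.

Cohen's d = |M₁ − M₂| / SD_pooled = |18.8 − 30.4| / 11.2 = 11.6 / 11.2 = 1.036.
For two independent groups with equal n: n = 2·((z_{α/2} + z_β) / d)².
z_{α/2} + z_β = 1.960 + 1.036 = 2.996.
n = 2 × (2.996 / 1.036)² = 2 × 2.892² = 2 × 8.36 = 16.7.
Round up to the next whole participant.

n = 17 per group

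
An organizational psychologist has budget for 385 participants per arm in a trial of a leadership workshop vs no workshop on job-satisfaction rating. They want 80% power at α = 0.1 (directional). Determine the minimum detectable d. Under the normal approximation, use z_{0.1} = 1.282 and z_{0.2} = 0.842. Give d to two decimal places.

d_min ≈ 0.15

For two independent groups of n = 385 each: d_min = (z_{α} + z_β)·√(2/n).
z-sum = 1.282 + 0.842 = 2.124.
d_min = 2.124 × √(2/385) = 2.124 × 0.0721 = 0.153.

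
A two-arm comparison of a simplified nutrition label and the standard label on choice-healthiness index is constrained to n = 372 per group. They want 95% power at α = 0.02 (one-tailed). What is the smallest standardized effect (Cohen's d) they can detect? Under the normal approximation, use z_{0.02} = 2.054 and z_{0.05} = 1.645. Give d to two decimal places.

d_min ≈ 0.27

For two independent groups of n = 372 each: d_min = (z_{α} + z_β)·√(2/n).
z-sum = 2.054 + 1.645 = 3.699.
d_min = 3.699 × √(2/372) = 3.699 × 0.0733 = 0.271.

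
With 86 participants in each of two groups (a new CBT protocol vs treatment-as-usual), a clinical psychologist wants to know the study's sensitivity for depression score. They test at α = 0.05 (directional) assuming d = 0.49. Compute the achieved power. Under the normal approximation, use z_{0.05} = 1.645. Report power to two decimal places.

For two equal groups, power = Φ(d·√(n/2) − z_{α}).
d·√(n/2) = 0.49 × √(86/2) = 0.49 × 6.557 = 3.213.
z_β = 3.213 − 1.645 = 1.568.
Power = Φ(1.568) = 0.942.

power ≈ 0.94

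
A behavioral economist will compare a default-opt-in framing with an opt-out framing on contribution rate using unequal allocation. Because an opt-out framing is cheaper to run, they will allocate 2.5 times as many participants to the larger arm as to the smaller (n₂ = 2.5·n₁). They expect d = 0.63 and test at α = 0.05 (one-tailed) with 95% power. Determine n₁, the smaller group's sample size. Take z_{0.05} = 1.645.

n₁ = 39

With allocation ratio k = n₂/n₁ = 2.5, Var(x̄₁−x̄₂) = σ²(1/n₁ + 1/(k·n₁)) = σ²·(k+1)/(k·n₁).
So n₁ = (1 + 1/k)·((z_{α} + z_β)/d)² = 1.400 × (3.290/0.63)².
n₁ = 1.400 × 27.27 = 38.2.
Round up: n₁ = 39, giving n₂ = ⌈2.5 × 39⌉ = ⌈97.5⌉ = 98.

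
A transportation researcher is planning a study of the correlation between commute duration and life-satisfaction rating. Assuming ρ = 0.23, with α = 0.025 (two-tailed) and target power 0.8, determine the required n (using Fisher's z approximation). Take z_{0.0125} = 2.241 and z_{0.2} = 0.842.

n = 177

Fisher's z: C = ½·ln((1+r)/(1−r)) = ½·ln(1.5974) = 0.2342.
n = ((z_{α/2} + z_β)/C)² + 3.
(2.241 + 0.842) / 0.2342 = 3.083 / 0.2342 = 13.164.
n = 13.164² + 3 = 173.29 + 3 = 176.3.
Round up.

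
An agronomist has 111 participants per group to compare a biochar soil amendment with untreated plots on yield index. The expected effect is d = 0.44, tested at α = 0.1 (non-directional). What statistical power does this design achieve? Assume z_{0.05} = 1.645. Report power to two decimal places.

power ≈ 0.95

For two equal groups, power = Φ(d·√(n/2) − z_{α/2}).
d·√(n/2) = 0.44 × √(111/2) = 0.44 × 7.450 = 3.278.
z_β = 3.278 − 1.645 = 1.633.
Power = Φ(1.633) = 0.949.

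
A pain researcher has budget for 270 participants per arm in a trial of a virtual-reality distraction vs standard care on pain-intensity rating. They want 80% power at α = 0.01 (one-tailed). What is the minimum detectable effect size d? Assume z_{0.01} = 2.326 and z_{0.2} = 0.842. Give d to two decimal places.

d_min ≈ 0.27

For two independent groups of n = 270 each: d_min = (z_{α} + z_β)·√(2/n).
z-sum = 2.326 + 0.842 = 3.168.
d_min = 3.168 × √(2/270) = 3.168 × 0.0861 = 0.273.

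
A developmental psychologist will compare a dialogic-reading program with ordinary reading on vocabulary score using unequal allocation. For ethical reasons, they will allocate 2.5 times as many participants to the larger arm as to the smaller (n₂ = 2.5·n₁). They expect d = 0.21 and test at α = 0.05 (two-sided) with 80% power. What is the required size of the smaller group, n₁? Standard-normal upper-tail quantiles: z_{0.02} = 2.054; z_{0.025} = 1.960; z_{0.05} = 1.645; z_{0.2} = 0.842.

With allocation ratio k = n₂/n₁ = 2.5, Var(x̄₁−x̄₂) = σ²(1/n₁ + 1/(k·n₁)) = σ²·(k+1)/(k·n₁).
So n₁ = (1 + 1/k)·((z_{α/2} + z_β)/d)² = 1.400 × (2.802/0.21)².
n₁ = 1.400 × 178.03 = 249.2.
Round up: n₁ = 250, giving n₂ = 2.5 × 250 = 625.

n₁ = 250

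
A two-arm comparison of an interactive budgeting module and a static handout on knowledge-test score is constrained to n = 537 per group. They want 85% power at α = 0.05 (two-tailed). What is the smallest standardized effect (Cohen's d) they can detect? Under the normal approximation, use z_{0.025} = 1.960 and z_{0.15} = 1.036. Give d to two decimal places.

d_min ≈ 0.18

For two independent groups of n = 537 each: d_min = (z_{α/2} + z_β)·√(2/n).
z-sum = 1.960 + 1.036 = 2.996.
d_min = 2.996 × √(2/537) = 2.996 × 0.0610 = 0.183.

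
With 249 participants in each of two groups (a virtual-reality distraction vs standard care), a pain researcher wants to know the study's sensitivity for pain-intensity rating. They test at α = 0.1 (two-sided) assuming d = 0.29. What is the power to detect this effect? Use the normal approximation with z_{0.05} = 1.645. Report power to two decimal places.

For two equal groups, power = Φ(d·√(n/2) − z_{α/2}).
d·√(n/2) = 0.29 × √(249/2) = 0.29 × 11.158 = 3.236.
z_β = 3.236 − 1.645 = 1.591.
Power = Φ(1.591) = 0.944.

power ≈ 0.94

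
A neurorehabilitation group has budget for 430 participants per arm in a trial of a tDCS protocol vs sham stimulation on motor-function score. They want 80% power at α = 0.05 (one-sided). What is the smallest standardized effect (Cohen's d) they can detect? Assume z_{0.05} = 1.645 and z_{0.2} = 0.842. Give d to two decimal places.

For two independent groups of n = 430 each: d_min = (z_{α} + z_β)·√(2/n).
z-sum = 1.645 + 0.842 = 2.487.
d_min = 2.487 × √(2/430) = 2.487 × 0.0682 = 0.170.

d_min ≈ 0.17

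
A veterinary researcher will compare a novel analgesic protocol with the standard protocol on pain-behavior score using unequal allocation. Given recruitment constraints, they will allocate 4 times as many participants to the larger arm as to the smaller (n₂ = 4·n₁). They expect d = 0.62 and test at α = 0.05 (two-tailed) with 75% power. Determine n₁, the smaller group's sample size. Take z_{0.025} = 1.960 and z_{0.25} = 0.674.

With allocation ratio k = n₂/n₁ = 4, Var(x̄₁−x̄₂) = σ²(1/n₁ + 1/(k·n₁)) = σ²·(k+1)/(k·n₁).
So n₁ = (1 + 1/k)·((z_{α/2} + z_β)/d)² = 1.250 × (2.634/0.62)².
n₁ = 1.250 × 18.05 = 22.6.
Round up: n₁ = 23, giving n₂ = 4 × 23 = 92.

n₁ = 23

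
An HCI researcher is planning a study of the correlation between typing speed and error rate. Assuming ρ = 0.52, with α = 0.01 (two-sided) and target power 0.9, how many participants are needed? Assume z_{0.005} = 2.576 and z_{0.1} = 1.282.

n = 48

Fisher's z: C = ½·ln((1+r)/(1−r)) = ½·ln(3.1667) = 0.5763.
n = ((z_{α/2} + z_β)/C)² + 3.
(2.576 + 1.282) / 0.5763 = 3.858 / 0.5763 = 6.694.
n = 6.694² + 3 = 44.82 + 3 = 47.8.
Round up.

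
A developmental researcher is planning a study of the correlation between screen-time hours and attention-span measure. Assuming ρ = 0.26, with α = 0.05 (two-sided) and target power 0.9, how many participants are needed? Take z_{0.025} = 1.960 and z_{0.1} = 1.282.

Fisher's z: C = ½·ln((1+r)/(1−r)) = ½·ln(1.7027) = 0.2661.
n = ((z_{α/2} + z_β)/C)² + 3.
(1.960 + 1.282) / 0.2661 = 3.242 / 0.2661 = 12.183.
n = 12.183² + 3 = 148.43 + 3 = 151.4.
Round up.

n = 152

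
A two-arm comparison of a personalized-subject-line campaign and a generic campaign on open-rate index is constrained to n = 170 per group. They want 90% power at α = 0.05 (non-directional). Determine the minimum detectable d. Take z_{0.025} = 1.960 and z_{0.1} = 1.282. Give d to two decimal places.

d_min ≈ 0.35

For two independent groups of n = 170 each: d_min = (z_{α/2} + z_β)·√(2/n).
z-sum = 1.960 + 1.282 = 3.242.
d_min = 3.242 × √(2/170) = 3.242 × 0.1085 = 0.352.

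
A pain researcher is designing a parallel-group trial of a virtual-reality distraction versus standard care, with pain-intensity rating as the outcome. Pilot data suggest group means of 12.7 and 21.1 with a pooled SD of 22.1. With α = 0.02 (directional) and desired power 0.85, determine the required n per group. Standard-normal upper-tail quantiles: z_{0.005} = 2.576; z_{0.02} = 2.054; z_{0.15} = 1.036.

Cohen's d = |M₁ − M₂| / SD_pooled = |12.7 − 21.1| / 22.1 = 8.4 / 22.1 = 0.380.
For two independent groups with equal n: n = 2·((z_{α} + z_β) / d)².
z_{α} + z_β = 2.054 + 1.036 = 3.090.
n = 2 × (3.090 / 0.380)² = 2 × 8.132² = 2 × 66.12 = 132.2.
Round up to the next whole participant.

n = 133 per group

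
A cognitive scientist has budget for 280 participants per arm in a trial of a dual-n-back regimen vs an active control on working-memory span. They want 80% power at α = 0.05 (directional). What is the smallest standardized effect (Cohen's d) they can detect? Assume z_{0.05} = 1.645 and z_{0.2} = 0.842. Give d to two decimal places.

For two independent groups of n = 280 each: d_min = (z_{α} + z_β)·√(2/n).
z-sum = 1.645 + 0.842 = 2.487.
d_min = 2.487 × √(2/280) = 2.487 × 0.0845 = 0.210.

d_min ≈ 0.21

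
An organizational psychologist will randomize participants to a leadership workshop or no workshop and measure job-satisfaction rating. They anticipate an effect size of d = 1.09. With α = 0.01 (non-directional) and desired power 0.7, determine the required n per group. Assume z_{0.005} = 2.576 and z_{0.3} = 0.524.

n = 17 per group

For two independent groups with equal n: n = 2·((z_{α/2} + z_β) / d)².
z_{α/2} + z_β = 2.576 + 0.524 = 3.100.
n = 2 × (3.100 / 1.09)² = 2 × 2.844² = 2 × 8.09 = 16.2.
Round up to the next whole participant.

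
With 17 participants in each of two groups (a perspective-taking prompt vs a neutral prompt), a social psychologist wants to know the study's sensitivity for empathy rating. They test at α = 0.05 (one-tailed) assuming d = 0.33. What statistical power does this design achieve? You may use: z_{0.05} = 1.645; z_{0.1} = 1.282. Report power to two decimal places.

power ≈ 0.25

For two equal groups, power = Φ(d·√(n/2) − z_{α}).
d·√(n/2) = 0.33 × √(17/2) = 0.33 × 2.915 = 0.962.
z_β = 0.962 − 1.645 = -0.683.
Power = Φ(-0.683) = 0.247.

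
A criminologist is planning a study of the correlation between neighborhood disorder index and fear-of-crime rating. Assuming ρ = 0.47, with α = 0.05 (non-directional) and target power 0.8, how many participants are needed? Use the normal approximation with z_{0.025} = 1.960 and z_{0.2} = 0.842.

Fisher's z: C = ½·ln((1+r)/(1−r)) = ½·ln(2.7736) = 0.5101.
n = ((z_{α/2} + z_β)/C)² + 3.
(1.960 + 0.842) / 0.5101 = 2.802 / 0.5101 = 5.493.
n = 5.493² + 3 = 30.17 + 3 = 33.2.
Round up.

n = 34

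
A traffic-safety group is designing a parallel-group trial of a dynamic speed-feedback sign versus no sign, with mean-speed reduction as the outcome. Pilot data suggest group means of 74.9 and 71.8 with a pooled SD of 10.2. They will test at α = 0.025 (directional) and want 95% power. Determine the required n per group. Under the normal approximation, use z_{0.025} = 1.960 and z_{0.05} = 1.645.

n = 282 per group

Cohen's d = |M₁ − M₂| / SD_pooled = |74.9 − 71.8| / 10.2 = 3.1 / 10.2 = 0.304.
For two independent groups with equal n: n = 2·((z_{α} + z_β) / d)².
z_{α} + z_β = 1.960 + 1.645 = 3.605.
n = 2 × (3.605 / 0.304)² = 2 × 11.859² = 2 × 140.63 = 281.3.
Round up to the next whole participant.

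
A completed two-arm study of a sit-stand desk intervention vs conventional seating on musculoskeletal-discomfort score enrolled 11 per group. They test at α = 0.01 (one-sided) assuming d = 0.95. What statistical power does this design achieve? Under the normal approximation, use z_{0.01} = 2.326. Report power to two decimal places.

power ≈ 0.46

For two equal groups, power = Φ(d·√(n/2) − z_{α}).
d·√(n/2) = 0.95 × √(11/2) = 0.95 × 2.345 = 2.228.
z_β = 2.228 − 2.326 = -0.098.
Power = Φ(-0.098) = 0.461.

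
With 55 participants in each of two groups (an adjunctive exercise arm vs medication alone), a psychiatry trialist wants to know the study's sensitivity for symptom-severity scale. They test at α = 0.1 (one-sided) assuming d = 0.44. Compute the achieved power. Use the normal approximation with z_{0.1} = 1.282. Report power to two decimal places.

power ≈ 0.85

For two equal groups, power = Φ(d·√(n/2) − z_{α}).
d·√(n/2) = 0.44 × √(55/2) = 0.44 × 5.244 = 2.307.
z_β = 2.307 − 1.282 = 1.025.
Power = Φ(1.025) = 0.847.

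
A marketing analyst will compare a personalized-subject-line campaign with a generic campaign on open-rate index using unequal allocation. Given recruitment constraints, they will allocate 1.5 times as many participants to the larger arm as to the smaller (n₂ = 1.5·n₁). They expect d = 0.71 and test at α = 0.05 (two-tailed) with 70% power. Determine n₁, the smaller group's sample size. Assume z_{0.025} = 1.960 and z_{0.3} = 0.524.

With allocation ratio k = n₂/n₁ = 1.5, Var(x̄₁−x̄₂) = σ²(1/n₁ + 1/(k·n₁)) = σ²·(k+1)/(k·n₁).
So n₁ = (1 + 1/k)·((z_{α/2} + z_β)/d)² = 1.667 × (2.484/0.71)².
n₁ = 1.667 × 12.24 = 20.4.
Round up: n₁ = 21, giving n₂ = ⌈1.5 × 21⌉ = ⌈31.5⌉ = 32.

n₁ = 21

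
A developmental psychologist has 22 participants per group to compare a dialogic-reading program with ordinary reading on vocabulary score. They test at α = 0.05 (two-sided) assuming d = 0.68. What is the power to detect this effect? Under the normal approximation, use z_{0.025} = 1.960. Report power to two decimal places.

power ≈ 0.62

For two equal groups, power = Φ(d·√(n/2) − z_{α/2}).
d·√(n/2) = 0.68 × √(22/2) = 0.68 × 3.317 = 2.255.
z_β = 2.255 − 1.960 = 0.295.
Power = Φ(0.295) = 0.616.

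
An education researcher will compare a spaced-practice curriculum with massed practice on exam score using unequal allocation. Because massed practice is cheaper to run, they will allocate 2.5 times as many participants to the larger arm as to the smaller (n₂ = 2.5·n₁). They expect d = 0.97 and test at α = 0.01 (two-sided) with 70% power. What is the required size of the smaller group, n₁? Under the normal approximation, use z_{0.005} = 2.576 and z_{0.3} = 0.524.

With allocation ratio k = n₂/n₁ = 2.5, Var(x̄₁−x̄₂) = σ²(1/n₁ + 1/(k·n₁)) = σ²·(k+1)/(k·n₁).
So n₁ = (1 + 1/k)·((z_{α/2} + z_β)/d)² = 1.400 × (3.100/0.97)².
n₁ = 1.400 × 10.21 = 14.3.
Round up: n₁ = 15, giving n₂ = ⌈2.5 × 15⌉ = ⌈37.5⌉ = 38.

n₁ = 15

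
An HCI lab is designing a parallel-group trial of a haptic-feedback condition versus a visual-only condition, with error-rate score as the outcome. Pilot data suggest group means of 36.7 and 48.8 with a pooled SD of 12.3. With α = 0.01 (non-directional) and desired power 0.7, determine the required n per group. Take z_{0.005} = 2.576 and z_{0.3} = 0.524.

Cohen's d = |M₁ − M₂| / SD_pooled = |36.7 − 48.8| / 12.3 = 12.1 / 12.3 = 0.984.
For two independent groups with equal n: n = 2·((z_{α/2} + z_β) / d)².
z_{α/2} + z_β = 2.576 + 0.524 = 3.100.
n = 2 × (3.100 / 0.984)² = 2 × 3.150² = 2 × 9.93 = 19.9.
Round up to the next whole participant.

n = 20 per group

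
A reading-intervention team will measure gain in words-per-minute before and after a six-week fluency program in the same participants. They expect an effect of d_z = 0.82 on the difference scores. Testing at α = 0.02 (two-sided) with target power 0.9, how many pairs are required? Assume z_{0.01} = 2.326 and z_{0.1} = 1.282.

n = 20 pairs

For a paired (one-sample on differences) test: n = ((z_{α/2} + z_β) / d)².
z_{α/2} + z_β = 2.326 + 1.282 = 3.608.
n = (3.608 / 0.82)² = 4.400² = 19.36.
Round up.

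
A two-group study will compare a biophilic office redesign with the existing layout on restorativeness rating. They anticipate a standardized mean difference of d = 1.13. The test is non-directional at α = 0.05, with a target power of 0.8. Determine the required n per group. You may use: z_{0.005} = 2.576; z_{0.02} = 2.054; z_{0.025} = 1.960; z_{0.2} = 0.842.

For two independent groups with equal n: n = 2·((z_{α/2} + z_β) / d)².
z_{α/2} + z_β = 1.960 + 0.842 = 2.802.
n = 2 × (2.802 / 1.13)² = 2 × 2.480² = 2 × 6.15 = 12.3.
Round up to the next whole participant.

n = 13 per group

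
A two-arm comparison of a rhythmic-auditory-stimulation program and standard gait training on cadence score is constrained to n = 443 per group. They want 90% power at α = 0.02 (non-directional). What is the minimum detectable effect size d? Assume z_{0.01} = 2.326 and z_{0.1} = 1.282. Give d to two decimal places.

For two independent groups of n = 443 each: d_min = (z_{α/2} + z_β)·√(2/n).
z-sum = 2.326 + 1.282 = 3.608.
d_min = 3.608 × √(2/443) = 3.608 × 0.0672 = 0.242.

d_min ≈ 0.24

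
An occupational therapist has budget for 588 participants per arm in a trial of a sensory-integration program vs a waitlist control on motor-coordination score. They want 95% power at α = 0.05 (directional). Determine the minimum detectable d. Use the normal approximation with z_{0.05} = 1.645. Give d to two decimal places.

d_min ≈ 0.19

For two independent groups of n = 588 each: d_min = (z_{α} + z_β)·√(2/n).
z-sum = 1.645 + 1.645 = 3.290.
d_min = 3.290 × √(2/588) = 3.290 × 0.0583 = 0.192.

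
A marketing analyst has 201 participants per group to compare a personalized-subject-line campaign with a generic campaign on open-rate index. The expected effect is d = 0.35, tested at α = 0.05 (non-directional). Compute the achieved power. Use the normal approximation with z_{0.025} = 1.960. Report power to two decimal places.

For two equal groups, power = Φ(d·√(n/2) − z_{α/2}).
d·√(n/2) = 0.35 × √(201/2) = 0.35 × 10.025 = 3.509.
z_β = 3.509 − 1.960 = 1.549.
Power = Φ(1.549) = 0.939.

power ≈ 0.94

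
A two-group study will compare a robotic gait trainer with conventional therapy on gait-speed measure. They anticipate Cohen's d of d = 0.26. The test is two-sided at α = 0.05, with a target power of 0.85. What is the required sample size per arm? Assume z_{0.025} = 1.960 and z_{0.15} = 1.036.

For two independent groups with equal n: n = 2·((z_{α/2} + z_β) / d)².
z_{α/2} + z_β = 1.960 + 1.036 = 2.996.
n = 2 × (2.996 / 0.26)² = 2 × 11.523² = 2 × 132.78 = 265.6.
Round up to the next whole participant.

n = 266 per group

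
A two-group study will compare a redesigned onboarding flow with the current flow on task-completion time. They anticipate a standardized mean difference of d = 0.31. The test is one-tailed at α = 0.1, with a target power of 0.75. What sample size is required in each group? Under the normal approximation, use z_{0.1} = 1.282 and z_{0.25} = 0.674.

For two independent groups with equal n: n = 2·((z_{α} + z_β) / d)².
z_{α} + z_β = 1.282 + 0.674 = 1.956.
n = 2 × (1.956 / 0.31)² = 2 × 6.310² = 2 × 39.81 = 79.6.
Round up to the next whole participant.

n = 80 per group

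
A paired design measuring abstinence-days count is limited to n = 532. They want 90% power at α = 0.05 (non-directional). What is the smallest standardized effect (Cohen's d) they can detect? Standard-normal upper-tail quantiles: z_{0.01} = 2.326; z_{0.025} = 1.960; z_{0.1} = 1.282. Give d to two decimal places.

For a single sample (or paired design) of n = 532: d_min = (z_{α/2} + z_β)/√n.
z-sum = 1.960 + 1.282 = 3.242.
d_min = 3.242 / √532 = 3.242 / 23.065 = 0.141.

d_min ≈ 0.14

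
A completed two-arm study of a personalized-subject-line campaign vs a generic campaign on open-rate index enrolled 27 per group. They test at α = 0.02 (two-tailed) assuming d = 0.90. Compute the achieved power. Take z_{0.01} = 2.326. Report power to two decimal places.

For two equal groups, power = Φ(d·√(n/2) − z_{α/2}).
d·√(n/2) = 0.90 × √(27/2) = 0.90 × 3.674 = 3.307.
z_β = 3.307 − 2.326 = 0.981.
Power = Φ(0.981) = 0.837.

power ≈ 0.84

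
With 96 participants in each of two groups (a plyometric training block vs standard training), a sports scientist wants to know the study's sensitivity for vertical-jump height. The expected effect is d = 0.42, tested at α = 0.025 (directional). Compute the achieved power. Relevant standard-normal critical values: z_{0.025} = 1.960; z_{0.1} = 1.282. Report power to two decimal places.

For two equal groups, power = Φ(d·√(n/2) − z_{α}).
d·√(n/2) = 0.42 × √(96/2) = 0.42 × 6.928 = 2.910.
z_β = 2.910 − 1.960 = 0.950.
Power = Φ(0.950) = 0.829.

power ≈ 0.83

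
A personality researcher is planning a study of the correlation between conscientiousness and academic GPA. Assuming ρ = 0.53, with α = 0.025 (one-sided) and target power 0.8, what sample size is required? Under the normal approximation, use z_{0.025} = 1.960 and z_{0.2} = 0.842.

n = 26

Fisher's z: C = ½·ln((1+r)/(1−r)) = ½·ln(3.2553) = 0.5901.
n = ((z_{α} + z_β)/C)² + 3.
(1.960 + 0.842) / 0.5901 = 2.802 / 0.5901 = 4.748.
n = 4.748² + 3 = 22.55 + 3 = 25.5.
Round up.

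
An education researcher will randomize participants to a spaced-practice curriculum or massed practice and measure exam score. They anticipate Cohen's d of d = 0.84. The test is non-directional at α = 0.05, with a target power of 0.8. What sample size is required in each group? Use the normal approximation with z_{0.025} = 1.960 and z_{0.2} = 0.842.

n = 23 per group

For two independent groups with equal n: n = 2·((z_{α/2} + z_β) / d)².
z_{α/2} + z_β = 1.960 + 0.842 = 2.802.
n = 2 × (2.802 / 0.84)² = 2 × 3.336² = 2 × 11.13 = 22.3.
Round up to the next whole participant.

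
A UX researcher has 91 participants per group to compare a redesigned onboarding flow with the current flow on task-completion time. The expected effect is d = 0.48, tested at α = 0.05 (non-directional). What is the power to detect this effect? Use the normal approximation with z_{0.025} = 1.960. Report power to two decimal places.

power ≈ 0.90

For two equal groups, power = Φ(d·√(n/2) − z_{α/2}).
d·√(n/2) = 0.48 × √(91/2) = 0.48 × 6.745 = 3.238.
z_β = 3.238 − 1.960 = 1.278.
Power = Φ(1.278) = 0.899.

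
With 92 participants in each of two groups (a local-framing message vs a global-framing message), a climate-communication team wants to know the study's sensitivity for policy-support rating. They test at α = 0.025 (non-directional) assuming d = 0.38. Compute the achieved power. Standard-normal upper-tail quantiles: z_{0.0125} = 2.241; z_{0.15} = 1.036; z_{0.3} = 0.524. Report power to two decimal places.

For two equal groups, power = Φ(d·√(n/2) − z_{α/2}).
d·√(n/2) = 0.38 × √(92/2) = 0.38 × 6.782 = 2.577.
z_β = 2.577 − 2.241 = 0.336.
Power = Φ(0.336) = 0.632.

power ≈ 0.63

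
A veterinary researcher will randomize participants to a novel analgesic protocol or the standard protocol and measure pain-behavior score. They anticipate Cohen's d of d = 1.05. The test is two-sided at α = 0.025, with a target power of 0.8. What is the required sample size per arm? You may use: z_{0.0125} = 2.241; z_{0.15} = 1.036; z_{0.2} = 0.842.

For two independent groups with equal n: n = 2·((z_{α/2} + z_β) / d)².
z_{α/2} + z_β = 2.241 + 0.842 = 3.083.
n = 2 × (3.083 / 1.05)² = 2 × 2.936² = 2 × 8.62 = 17.2.
Round up to the next whole participant.

n = 18 per group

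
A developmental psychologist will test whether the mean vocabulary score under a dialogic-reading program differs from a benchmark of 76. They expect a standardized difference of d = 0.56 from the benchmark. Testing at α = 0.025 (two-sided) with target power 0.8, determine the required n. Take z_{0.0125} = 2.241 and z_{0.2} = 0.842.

For a one-sample test: n = ((z_{α/2} + z_β) / d)².
z_{α/2} + z_β = 2.241 + 0.842 = 3.083.
n = (3.083 / 0.56)² = 5.505² = 30.31.
Round up.

n = 31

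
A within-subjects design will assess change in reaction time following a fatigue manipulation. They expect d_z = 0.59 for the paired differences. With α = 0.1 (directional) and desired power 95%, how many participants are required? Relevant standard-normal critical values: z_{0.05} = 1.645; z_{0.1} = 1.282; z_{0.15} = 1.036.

For a paired (one-sample on differences) test: n = ((z_{α} + z_β) / d)².
z_{α} + z_β = 1.282 + 1.645 = 2.927.
n = (2.927 / 0.59)² = 4.961² = 24.61.
Round up.

n = 25 pairs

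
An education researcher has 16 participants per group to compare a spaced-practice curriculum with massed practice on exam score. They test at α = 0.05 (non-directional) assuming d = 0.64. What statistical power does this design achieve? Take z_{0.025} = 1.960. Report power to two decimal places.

power ≈ 0.44

For two equal groups, power = Φ(d·√(n/2) − z_{α/2}).
d·√(n/2) = 0.64 × √(16/2) = 0.64 × 2.828 = 1.810.
z_β = 1.810 − 1.960 = -0.150.
Power = Φ(-0.150) = 0.440.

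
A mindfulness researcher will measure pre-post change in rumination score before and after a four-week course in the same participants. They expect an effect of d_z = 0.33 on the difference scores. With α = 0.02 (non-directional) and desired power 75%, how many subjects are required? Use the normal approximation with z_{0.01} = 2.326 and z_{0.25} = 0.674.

n = 83 pairs

For a paired (one-sample on differences) test: n = ((z_{α/2} + z_β) / d)².
z_{α/2} + z_β = 2.326 + 0.674 = 3.000.
n = (3.000 / 0.33)² = 9.091² = 82.64.
Round up.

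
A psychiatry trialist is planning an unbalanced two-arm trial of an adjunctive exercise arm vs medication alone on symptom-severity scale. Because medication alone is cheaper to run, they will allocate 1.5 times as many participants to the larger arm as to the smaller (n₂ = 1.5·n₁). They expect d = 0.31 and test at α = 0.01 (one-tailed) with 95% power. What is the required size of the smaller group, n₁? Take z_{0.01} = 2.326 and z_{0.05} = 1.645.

With allocation ratio k = n₂/n₁ = 1.5, Var(x̄₁−x̄₂) = σ²(1/n₁ + 1/(k·n₁)) = σ²·(k+1)/(k·n₁).
So n₁ = (1 + 1/k)·((z_{α} + z_β)/d)² = 1.667 × (3.971/0.31)².
n₁ = 1.667 × 164.09 = 273.5.
Round up: n₁ = 274, giving n₂ = 1.5 × 274 = 411.

n₁ = 274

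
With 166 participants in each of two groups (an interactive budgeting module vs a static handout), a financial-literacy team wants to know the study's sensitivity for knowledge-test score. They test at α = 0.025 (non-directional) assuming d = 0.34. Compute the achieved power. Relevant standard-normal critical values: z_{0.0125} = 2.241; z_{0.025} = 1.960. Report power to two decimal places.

For two equal groups, power = Φ(d·√(n/2) − z_{α/2}).
d·√(n/2) = 0.34 × √(166/2) = 0.34 × 9.110 = 3.098.
z_β = 3.098 − 2.241 = 0.857.
Power = Φ(0.857) = 0.804.

power ≈ 0.80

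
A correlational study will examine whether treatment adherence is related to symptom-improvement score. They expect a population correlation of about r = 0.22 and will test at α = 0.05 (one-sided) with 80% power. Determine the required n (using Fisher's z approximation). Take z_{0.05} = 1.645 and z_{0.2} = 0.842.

n = 127

Fisher's z: C = ½·ln((1+r)/(1−r)) = ½·ln(1.5641) = 0.2237.
n = ((z_{α} + z_β)/C)² + 3.
(1.645 + 0.842) / 0.2237 = 2.487 / 0.2237 = 11.118.
n = 11.118² + 3 = 123.60 + 3 = 126.6.
Round up.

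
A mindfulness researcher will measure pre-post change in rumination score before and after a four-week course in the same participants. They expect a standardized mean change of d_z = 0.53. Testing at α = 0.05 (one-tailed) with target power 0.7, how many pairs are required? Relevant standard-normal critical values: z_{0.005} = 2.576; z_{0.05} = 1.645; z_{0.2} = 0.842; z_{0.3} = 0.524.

For a paired (one-sample on differences) test: n = ((z_{α} + z_β) / d)².
z_{α} + z_β = 1.645 + 0.524 = 2.169.
n = (2.169 / 0.53)² = 4.092² = 16.75.
Round up.

n = 17 pairs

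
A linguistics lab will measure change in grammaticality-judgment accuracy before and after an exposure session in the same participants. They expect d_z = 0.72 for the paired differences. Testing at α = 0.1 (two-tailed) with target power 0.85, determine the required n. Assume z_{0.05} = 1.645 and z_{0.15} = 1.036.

n = 14 pairs

For a paired (one-sample on differences) test: n = ((z_{α/2} + z_β) / d)².
z_{α/2} + z_β = 1.645 + 1.036 = 2.681.
n = (2.681 / 0.72)² = 3.724² = 13.87.
Round up.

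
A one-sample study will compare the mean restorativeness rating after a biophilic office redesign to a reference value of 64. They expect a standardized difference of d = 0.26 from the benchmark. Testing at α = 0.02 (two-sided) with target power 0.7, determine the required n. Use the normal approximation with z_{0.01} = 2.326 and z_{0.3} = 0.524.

n = 121

For a one-sample test: n = ((z_{α/2} + z_β) / d)².
z_{α/2} + z_β = 2.326 + 0.524 = 2.850.
n = (2.850 / 0.26)² = 10.962² = 120.16.
Round up.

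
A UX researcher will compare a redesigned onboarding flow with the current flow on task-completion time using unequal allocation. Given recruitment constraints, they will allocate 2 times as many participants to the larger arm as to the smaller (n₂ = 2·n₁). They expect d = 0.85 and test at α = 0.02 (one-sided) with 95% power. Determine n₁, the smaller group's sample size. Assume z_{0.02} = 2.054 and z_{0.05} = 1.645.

With allocation ratio k = n₂/n₁ = 2, Var(x̄₁−x̄₂) = σ²(1/n₁ + 1/(k·n₁)) = σ²·(k+1)/(k·n₁).
So n₁ = (1 + 1/k)·((z_{α} + z_β)/d)² = 1.500 × (3.699/0.85)².
n₁ = 1.500 × 18.94 = 28.4.
Round up: n₁ = 29, giving n₂ = 2 × 29 = 58.

n₁ = 29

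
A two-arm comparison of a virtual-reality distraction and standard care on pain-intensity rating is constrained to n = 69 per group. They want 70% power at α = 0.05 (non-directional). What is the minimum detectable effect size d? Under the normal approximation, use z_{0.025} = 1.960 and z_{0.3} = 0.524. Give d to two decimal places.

For two independent groups of n = 69 each: d_min = (z_{α/2} + z_β)·√(2/n).
z-sum = 1.960 + 0.524 = 2.484.
d_min = 2.484 × √(2/69) = 2.484 × 0.1703 = 0.423.

d_min ≈ 0.42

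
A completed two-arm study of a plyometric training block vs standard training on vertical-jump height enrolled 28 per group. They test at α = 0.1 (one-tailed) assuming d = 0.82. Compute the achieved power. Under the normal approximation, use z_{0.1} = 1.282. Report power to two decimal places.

power ≈ 0.96

For two equal groups, power = Φ(d·√(n/2) − z_{α}).
d·√(n/2) = 0.82 × √(28/2) = 0.82 × 3.742 = 3.068.
z_β = 3.068 − 1.282 = 1.786.
Power = Φ(1.786) = 0.963.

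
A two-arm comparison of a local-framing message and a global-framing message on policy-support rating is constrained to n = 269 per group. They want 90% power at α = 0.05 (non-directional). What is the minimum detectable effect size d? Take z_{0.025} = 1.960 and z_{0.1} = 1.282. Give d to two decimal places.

d_min ≈ 0.28

For two independent groups of n = 269 each: d_min = (z_{α/2} + z_β)·√(2/n).
z-sum = 1.960 + 1.282 = 3.242.
d_min = 3.242 × √(2/269) = 3.242 × 0.0862 = 0.280.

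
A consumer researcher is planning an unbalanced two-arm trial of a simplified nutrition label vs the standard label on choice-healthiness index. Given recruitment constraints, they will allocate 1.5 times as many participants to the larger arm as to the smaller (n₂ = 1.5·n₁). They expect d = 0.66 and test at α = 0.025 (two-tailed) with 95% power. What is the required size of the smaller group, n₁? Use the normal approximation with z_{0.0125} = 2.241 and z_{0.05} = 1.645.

With allocation ratio k = n₂/n₁ = 1.5, Var(x̄₁−x̄₂) = σ²(1/n₁ + 1/(k·n₁)) = σ²·(k+1)/(k·n₁).
So n₁ = (1 + 1/k)·((z_{α/2} + z_β)/d)² = 1.667 × (3.886/0.66)².
n₁ = 1.667 × 34.67 = 57.8.
Round up: n₁ = 58, giving n₂ = 1.5 × 58 = 87.

n₁ = 58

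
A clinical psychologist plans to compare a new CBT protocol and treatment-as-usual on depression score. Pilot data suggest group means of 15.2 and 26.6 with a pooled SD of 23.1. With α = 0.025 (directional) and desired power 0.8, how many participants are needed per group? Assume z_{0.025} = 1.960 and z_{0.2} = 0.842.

Cohen's d = |M₁ − M₂| / SD_pooled = |15.2 − 26.6| / 23.1 = 11.4 / 23.1 = 0.494.
For two independent groups with equal n: n = 2·((z_{α} + z_β) / d)².
z_{α} + z_β = 1.960 + 0.842 = 2.802.
n = 2 × (2.802 / 0.494)² = 2 × 5.672² = 2 × 32.17 = 64.3.
Round up to the next whole participant.

n = 65 per group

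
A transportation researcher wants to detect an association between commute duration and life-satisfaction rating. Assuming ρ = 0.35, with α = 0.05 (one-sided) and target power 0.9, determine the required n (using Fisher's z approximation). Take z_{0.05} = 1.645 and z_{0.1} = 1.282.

n = 68

Fisher's z: C = ½·ln((1+r)/(1−r)) = ½·ln(2.0769) = 0.3654.
n = ((z_{α} + z_β)/C)² + 3.
(1.645 + 1.282) / 0.3654 = 2.927 / 0.3654 = 8.010.
n = 8.010² + 3 = 64.17 + 3 = 67.2.
Round up.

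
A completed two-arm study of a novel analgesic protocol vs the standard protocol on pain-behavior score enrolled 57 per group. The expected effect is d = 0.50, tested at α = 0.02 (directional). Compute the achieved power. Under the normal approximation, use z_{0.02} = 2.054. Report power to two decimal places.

For two equal groups, power = Φ(d·√(n/2) − z_{α}).
d·√(n/2) = 0.50 × √(57/2) = 0.50 × 5.339 = 2.669.
z_β = 2.669 − 2.054 = 0.615.
Power = Φ(0.615) = 0.731.

power ≈ 0.73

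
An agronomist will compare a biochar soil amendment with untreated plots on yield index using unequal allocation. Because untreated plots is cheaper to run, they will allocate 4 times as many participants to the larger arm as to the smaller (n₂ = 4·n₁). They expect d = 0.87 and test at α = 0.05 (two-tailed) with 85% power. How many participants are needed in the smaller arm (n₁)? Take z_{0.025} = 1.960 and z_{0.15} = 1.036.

n₁ = 15

With allocation ratio k = n₂/n₁ = 4, Var(x̄₁−x̄₂) = σ²(1/n₁ + 1/(k·n₁)) = σ²·(k+1)/(k·n₁).
So n₁ = (1 + 1/k)·((z_{α/2} + z_β)/d)² = 1.250 × (2.996/0.87)².
n₁ = 1.250 × 11.86 = 14.8.
Round up: n₁ = 15, giving n₂ = 4 × 15 = 60.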